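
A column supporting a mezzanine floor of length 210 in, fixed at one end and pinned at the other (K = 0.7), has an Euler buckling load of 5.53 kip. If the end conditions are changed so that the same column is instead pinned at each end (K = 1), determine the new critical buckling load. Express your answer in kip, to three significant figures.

P_cr ≈ 2.71 kip

P_cr ∝ 1/K², so P_cr,new = P_cr,old × (K_old/K_new)² = 5.53 × (0.7/1)²
= 5.53 × 0.4900 = 2.71 kip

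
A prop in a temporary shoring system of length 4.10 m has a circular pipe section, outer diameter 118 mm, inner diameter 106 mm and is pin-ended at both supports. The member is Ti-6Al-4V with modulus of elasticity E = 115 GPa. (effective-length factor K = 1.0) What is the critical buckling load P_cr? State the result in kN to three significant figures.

d_o = 118 mm, d_i = 106 mm
I = π(d_o⁴ − d_i⁴)/64 = π(118⁴ − 106.0⁴)/64 = 3.320×10^6 mm⁴
I = 3.320×10^6 mm⁴ = 3.320×10^-6 m⁴
Effective length L_e = K·L = 1 × 4.10 = 4.100 m
P_cr = π²EI / L_e² = π² × 115×10⁹ × 3.320×10^-6 / 4.100² = 2.242×10^5 N

P_cr ≈ 224 kN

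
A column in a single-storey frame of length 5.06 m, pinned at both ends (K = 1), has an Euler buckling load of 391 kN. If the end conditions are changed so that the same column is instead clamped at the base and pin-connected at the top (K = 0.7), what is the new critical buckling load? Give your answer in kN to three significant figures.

P_cr ∝ 1/K², so P_cr,new = P_cr,old × (K_old/K_new)² = 391 × (1/0.7)²
= 391 × 2.041 = 798 kN

P_cr ≈ 798 kN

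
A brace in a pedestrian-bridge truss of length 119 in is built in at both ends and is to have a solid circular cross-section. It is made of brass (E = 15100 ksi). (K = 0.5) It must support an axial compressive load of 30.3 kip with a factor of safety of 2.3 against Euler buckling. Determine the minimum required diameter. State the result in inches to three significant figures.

Required P_cr = n·P = 2.3 × 30.3 = 69.69 kip
L_e = K·L = 0.5 × 119 = 59.50 in
Required I = P_cr·L_e²/(π²E) = 6.969×10^4 × 59.50² / (π² × 1.51×10^7) = 1.655 in⁴
Solid circle: I = πd⁴/64  ⇒  d = (64I/π)^(1/4) = (64×1.655/π)^(1/4) = 2.41 in

d ≈ 2.41 in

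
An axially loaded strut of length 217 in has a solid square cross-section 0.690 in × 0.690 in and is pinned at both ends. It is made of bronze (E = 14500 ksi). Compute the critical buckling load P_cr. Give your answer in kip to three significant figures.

I = a⁴/12 = 0.690⁴/12 = 1.889×10^-2 in⁴
Effective length L_e = K·L = 1 × 217 = 217.0 in
P_cr = π²EI / L_e² = π² × 14500×10³ × 1.889×10^-2 / 217.0² = 57.41 lb

P_cr ≈ 0.0574 kip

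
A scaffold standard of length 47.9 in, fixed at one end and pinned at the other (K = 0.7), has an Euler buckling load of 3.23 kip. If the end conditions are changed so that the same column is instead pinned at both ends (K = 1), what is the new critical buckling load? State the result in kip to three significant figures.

P_cr ∝ 1/K², so P_cr,new = P_cr,old × (K_old/K_new)² = 3.23 × (0.7/1)²
= 3.23 × 0.4900 = 1.58 kip

P_cr ≈ 1.58 kip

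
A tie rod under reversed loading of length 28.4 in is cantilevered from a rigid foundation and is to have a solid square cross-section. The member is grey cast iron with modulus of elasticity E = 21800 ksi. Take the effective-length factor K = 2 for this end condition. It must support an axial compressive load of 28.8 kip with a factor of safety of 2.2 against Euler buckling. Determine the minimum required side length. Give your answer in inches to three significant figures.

Required P_cr = n·P = 2.2 × 28.8 = 63.36 kip
L_e = K·L = 2 × 28.4 = 56.80 in
Required I = P_cr·L_e²/(π²E) = 6.336×10^4 × 56.80² / (π² × 2.18×10^7) = 0.9501 in⁴
Solid square: I = a⁴/12  ⇒  a = (12I)^(1/4) = (12×0.9501)^(1/4) = 1.84 in

a ≈ 1.84 in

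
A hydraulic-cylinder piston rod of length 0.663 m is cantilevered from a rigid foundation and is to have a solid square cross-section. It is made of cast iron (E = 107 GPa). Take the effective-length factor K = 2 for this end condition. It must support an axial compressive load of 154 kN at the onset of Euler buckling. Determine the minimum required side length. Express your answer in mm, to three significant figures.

L_e = K·L = 2 × 0.663 = 1.326 m
Required I = P_cr·L_e²/(π²E) = 1.540×10^5 × 1.326² / (π² × 1.07×10^11) = 2.564×10^-7 m⁴
I_req = 2.564×10^5 mm⁴
Solid square: I = a⁴/12  ⇒  a = (12I)^(1/4) = (12×2.564×10^5)^(1/4) = 41.9 mm

a ≈ 41.9 mm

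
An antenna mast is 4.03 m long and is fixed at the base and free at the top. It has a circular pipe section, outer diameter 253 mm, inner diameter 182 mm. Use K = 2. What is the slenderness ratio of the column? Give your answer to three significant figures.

λ ≈ 103

d_o = 253 mm, d_i = 182 mm
I = π(d_o⁴ − d_i⁴)/64 = π(253⁴ − 182.0⁴)/64 = 1.473×10^8 mm⁴
A = 2.426×10^4 mm²;  r_min = √(I/A) = √(1.473×10^8/2.426×10^4) = 77.92 mm
L_e = K·L = 2 × 4.03 m = 8.060 m = 8060.0 mm
λ = L_e / r_min = 8060.0 / 77.92 = 103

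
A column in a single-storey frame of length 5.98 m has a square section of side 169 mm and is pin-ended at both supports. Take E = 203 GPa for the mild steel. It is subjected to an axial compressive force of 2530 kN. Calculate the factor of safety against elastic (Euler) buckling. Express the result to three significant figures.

n ≈ 1.51

I = a⁴/12 = 169⁴/12 = 6.798×10^7 mm⁴
I = 6.798×10^7 mm⁴ = 6.798×10^-5 m⁴
Effective length L_e = K·L = 1 × 5.98 = 5.980 m
P_cr = π²EI / L_e² = π² × 203×10⁹ × 6.798×10^-5 / 5.980² = 3.809×10^6 N
Factor of safety n = P_cr / P = 3808.5 / 2530 = 1.51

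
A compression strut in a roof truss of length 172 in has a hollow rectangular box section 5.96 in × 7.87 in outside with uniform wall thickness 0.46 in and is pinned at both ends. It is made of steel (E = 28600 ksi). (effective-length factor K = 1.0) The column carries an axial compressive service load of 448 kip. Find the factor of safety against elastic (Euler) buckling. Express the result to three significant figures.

n ≈ 1.38

Inner dimensions: h_i = 7.87 − 2×0.46 = 6.950 in, b_i = 5.96 − 2×0.46 = 5.040 in
Weak-axis I_min = (h_o·b_o³ − h_i·b_i³)/12 with b_o = 5.96, b_i = 5.040 in (shorter outer/inner sides).
I_min = (7.87×5.96³ − 6.950×5.040³)/12 = 64.70 in⁴
Effective length L_e = K·L = 1 × 172 = 172.0 in
P_cr = π²EI / L_e² = π² × 28600×10³ × 64.70 / 172.0² = 6.173×10^5 lb
Factor of safety n = P_cr / P = 617.31 / 448 = 1.38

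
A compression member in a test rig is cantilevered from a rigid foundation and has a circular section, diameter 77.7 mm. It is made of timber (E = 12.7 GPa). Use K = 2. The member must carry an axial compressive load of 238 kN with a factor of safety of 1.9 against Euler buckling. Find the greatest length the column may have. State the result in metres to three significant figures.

I = πd⁴/64 = π×77.7⁴/64 = 1.789×10^6 mm⁴
I = 1.789×10^-6 m⁴
Required critical load P_cr = n·P = 1.9 × 238 = 452.2 kN = 4.522×10^5 N
From P_cr = π²EI/(K·L)²:  L = (1/K)·√(π²EI/P_cr) = (1/2)·√(π²×1.27×10^10×1.789×10^-6/4.522×10^5)
L = 0.352 m

L_max ≈ 0.352 m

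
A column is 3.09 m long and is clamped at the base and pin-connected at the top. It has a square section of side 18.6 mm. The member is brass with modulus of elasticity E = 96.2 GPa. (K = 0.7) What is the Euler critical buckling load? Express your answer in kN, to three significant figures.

P_cr ≈ 2.02 kN

I = a⁴/12 = 18.6⁴/12 = 9.974×10^3 mm⁴
I = 9.974×10^3 mm⁴ = 9.974×10^-9 m⁴
Effective length L_e = K·L = 0.7 × 3.09 = 2.163 m
P_cr = π²EI / L_e² = π² × 96.2×10⁹ × 9.974×10^-9 / 2.163² = 2.024×10^3 N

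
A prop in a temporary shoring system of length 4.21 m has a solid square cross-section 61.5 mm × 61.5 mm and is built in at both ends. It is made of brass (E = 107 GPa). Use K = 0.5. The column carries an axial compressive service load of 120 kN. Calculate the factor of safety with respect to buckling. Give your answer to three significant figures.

I = a⁴/12 = 61.5⁴/12 = 1.192×10^6 mm⁴
I = 1.192×10^6 mm⁴ = 1.192×10^-6 m⁴
Effective length L_e = K·L = 0.5 × 4.21 = 2.105 m
P_cr = π²EI / L_e² = π² × 107×10⁹ × 1.192×10^-6 / 2.105² = 2.841×10^5 N
Factor of safety n = P_cr / P = 284.12 / 120 = 2.37

n ≈ 2.37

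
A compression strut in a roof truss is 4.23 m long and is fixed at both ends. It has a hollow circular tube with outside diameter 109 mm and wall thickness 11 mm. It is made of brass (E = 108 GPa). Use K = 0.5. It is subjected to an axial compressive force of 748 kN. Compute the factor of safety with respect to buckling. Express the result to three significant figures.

Inner diameter d_i = 109 − 2×11 = 87.00 mm
I = π(d_o⁴ − d_i⁴)/64 = π(109⁴ − 87.00⁴)/64 = 4.117×10^6 mm⁴
I = 4.117×10^6 mm⁴ = 4.117×10^-6 m⁴
Effective length L_e = K·L = 0.5 × 4.23 = 2.115 m
P_cr = π²EI / L_e² = π² × 108×10⁹ × 4.117×10^-6 / 2.115² = 9.810×10^5 N
Factor of safety n = P_cr / P = 981.00 / 748 = 1.31

n ≈ 1.31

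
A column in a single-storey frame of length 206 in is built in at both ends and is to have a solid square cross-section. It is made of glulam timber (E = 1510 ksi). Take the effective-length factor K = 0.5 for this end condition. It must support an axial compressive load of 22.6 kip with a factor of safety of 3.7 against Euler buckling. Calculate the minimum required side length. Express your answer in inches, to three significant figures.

Required P_cr = n·P = 3.7 × 22.6 = 83.62 kip
L_e = K·L = 0.5 × 206 = 103.0 in
Required I = P_cr·L_e²/(π²E) = 8.362×10^4 × 103.0² / (π² × 1.51×10^6) = 59.53 in⁴
Solid square: I = a⁴/12  ⇒  a = (12I)^(1/4) = (12×59.53)^(1/4) = 5.17 in

a ≈ 5.17 in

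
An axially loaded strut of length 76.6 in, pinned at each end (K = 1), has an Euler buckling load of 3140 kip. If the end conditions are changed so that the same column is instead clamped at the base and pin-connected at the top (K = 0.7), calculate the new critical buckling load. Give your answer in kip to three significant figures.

P_cr ∝ 1/K², so P_cr,new = P_cr,old × (K_old/K_new)² = 3140 × (1/0.7)²
= 3140 × 2.041 = 6410 kip

P_cr ≈ 6410 kip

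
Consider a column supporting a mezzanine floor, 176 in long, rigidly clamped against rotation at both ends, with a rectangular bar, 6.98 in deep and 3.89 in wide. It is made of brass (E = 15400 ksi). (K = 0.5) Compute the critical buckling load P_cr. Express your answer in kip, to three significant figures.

Buckling occurs about the weak axis: I_min = h·b³/12 with b = 3.89 in (the shorter side).
I_min = 6.98×3.89³/12 = 34.24 in⁴
Effective length L_e = K·L = 0.5 × 176 = 88.00 in
P_cr = π²EI / L_e² = π² × 15400×10³ × 34.24 / 88.00² = 6.720×10^5 lb

P_cr ≈ 672 kip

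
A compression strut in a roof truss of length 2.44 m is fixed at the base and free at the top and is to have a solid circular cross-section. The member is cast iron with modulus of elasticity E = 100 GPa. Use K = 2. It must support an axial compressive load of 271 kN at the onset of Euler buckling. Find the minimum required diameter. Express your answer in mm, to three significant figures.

d ≈ 107 mm

L_e = K·L = 2 × 2.44 = 4.880 m
Required I = P_cr·L_e²/(π²E) = 2.710×10^5 × 4.880² / (π² × 1.00×10^11) = 6.539×10^-6 m⁴
I_req = 6.539×10^6 mm⁴
Solid circle: I = πd⁴/64  ⇒  d = (64I/π)^(1/4) = (64×6.539×10^6/π)^(1/4) = 107 mm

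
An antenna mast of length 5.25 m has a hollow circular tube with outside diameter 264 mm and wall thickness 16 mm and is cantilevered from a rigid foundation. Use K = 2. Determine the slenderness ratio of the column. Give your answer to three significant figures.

Inner diameter d_i = 264 − 2×16 = 232.0 mm
I = π(d_o⁴ − d_i⁴)/64 = π(264⁴ − 232.0⁴)/64 = 9.624×10^7 mm⁴
A = 1.247×10^4 mm²;  r_min = √(I/A) = √(9.624×10^7/1.247×10^4) = 87.86 mm
L_e = K·L = 2 × 5.25 m = 10.50 m = 10500 mm
λ = L_e / r_min = 10500 / 87.86 = 120

λ ≈ 120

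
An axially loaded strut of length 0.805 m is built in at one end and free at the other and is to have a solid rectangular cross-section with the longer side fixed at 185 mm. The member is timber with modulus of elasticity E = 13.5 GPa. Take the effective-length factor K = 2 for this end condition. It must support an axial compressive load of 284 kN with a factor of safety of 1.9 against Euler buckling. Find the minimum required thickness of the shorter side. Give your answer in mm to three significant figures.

Required P_cr = n·P = 1.9 × 284 = 539.6 kN
L_e = K·L = 2 × 0.805 = 1.610 m
Required I = P_cr·L_e²/(π²E) = 5.396×10^5 × 1.610² / (π² × 1.35×10^10) = 1.050×10^-5 m⁴
I_req = 1.050×10^7 mm⁴
Rectangle, weak axis: I_min = h·b³/12 with h = 185 mm fixed  ⇒  b = (12I/h)^(1/3) = 88.0 mm

b ≈ 88.0 mm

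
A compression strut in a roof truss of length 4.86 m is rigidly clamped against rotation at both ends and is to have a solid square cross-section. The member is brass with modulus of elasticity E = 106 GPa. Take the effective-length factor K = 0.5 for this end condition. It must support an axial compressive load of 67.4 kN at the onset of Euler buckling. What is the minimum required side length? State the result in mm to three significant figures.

L_e = K·L = 0.5 × 4.86 = 2.430 m
Required I = P_cr·L_e²/(π²E) = 6.740×10^4 × 2.430² / (π² × 1.06×10^11) = 3.804×10^-7 m⁴
I_req = 3.804×10^5 mm⁴
Solid square: I = a⁴/12  ⇒  a = (12I)^(1/4) = (12×3.804×10^5)^(1/4) = 46.2 mm

a ≈ 46.2 mm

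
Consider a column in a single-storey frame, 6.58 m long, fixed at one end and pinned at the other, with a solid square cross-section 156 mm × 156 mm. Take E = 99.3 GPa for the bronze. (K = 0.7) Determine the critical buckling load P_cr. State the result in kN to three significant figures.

I = a⁴/12 = 156⁴/12 = 4.935×10^7 mm⁴
I = 4.935×10^7 mm⁴ = 4.935×10^-5 m⁴
Effective length L_e = K·L = 0.7 × 6.58 = 4.606 m
P_cr = π²EI / L_e² = π² × 99.3×10⁹ × 4.935×10^-5 / 4.606² = 2.280×10^6 N

P_cr ≈ 2280 kN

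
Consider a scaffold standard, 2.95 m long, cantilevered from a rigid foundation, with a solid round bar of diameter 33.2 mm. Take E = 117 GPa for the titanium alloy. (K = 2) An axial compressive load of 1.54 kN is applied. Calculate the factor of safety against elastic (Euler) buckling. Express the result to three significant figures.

n ≈ 1.28

I = πd⁴/64 = π×33.2⁴/64 = 5.964×10^4 mm⁴
I = 5.964×10^4 mm⁴ = 5.964×10^-8 m⁴
Effective length L_e = K·L = 2 × 2.95 = 5.900 m
P_cr = π²EI / L_e² = π² × 117×10⁹ × 5.964×10^-8 / 5.900² = 1.978×10^3 N
Factor of safety n = P_cr / P = 1.9784 / 1.54 = 1.28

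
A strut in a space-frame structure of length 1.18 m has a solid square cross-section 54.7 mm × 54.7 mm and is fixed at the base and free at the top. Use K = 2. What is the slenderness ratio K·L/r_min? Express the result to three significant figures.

I = a⁴/12 = 54.7⁴/12 = 7.461×10^5 mm⁴
A = 2.992×10^3 mm²;  r_min = √(I/A) = √(7.461×10^5/2.992×10^3) = 15.79 mm
L_e = K·L = 2 × 1.18 m = 2.360 m = 2360.0 mm
λ = L_e / r_min = 2360.0 / 15.79 = 149

λ ≈ 149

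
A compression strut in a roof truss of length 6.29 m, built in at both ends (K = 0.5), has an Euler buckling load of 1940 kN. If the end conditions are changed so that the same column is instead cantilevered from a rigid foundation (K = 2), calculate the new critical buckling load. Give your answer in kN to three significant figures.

P_cr ∝ 1/K², so P_cr,new = P_cr,old × (K_old/K_new)² = 1940 × (0.5/2)²
= 1940 × 0.06250 = 121 kN

P_cr ≈ 121 kN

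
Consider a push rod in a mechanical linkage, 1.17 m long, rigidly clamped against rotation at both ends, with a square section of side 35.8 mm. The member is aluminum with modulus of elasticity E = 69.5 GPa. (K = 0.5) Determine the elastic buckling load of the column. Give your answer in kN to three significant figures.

P_cr ≈ 274 kN

I = a⁴/12 = 35.8⁴/12 = 1.369×10^5 mm⁴
I = 1.369×10^5 mm⁴ = 1.369×10^-7 m⁴
Effective length L_e = K·L = 0.5 × 1.17 = 0.5850 m
P_cr = π²EI / L_e² = π² × 69.5×10⁹ × 1.369×10^-7 / 0.5850² = 2.744×10^5 N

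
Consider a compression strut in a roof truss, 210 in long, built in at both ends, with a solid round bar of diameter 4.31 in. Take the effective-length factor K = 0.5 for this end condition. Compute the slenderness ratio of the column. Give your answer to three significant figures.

λ ≈ 97.4

I = πd⁴/64 = π×4.31⁴/64 = 16.94 in⁴
A = 14.59 in²;  r_min = √(I/A) = √(16.94/14.59) = 1.078 in
L_e = K·L = 0.5 × 210 = 105.0 in
λ = L_e / r_min = 105.00 / 1.078 = 97.4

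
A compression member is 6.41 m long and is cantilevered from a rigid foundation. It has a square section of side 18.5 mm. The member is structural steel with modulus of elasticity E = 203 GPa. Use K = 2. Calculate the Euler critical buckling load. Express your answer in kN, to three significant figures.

I = a⁴/12 = 18.5⁴/12 = 9.761×10^3 mm⁴
I = 9.761×10^3 mm⁴ = 9.761×10^-9 m⁴
Effective length L_e = K·L = 2 × 6.41 = 12.82 m
P_cr = π²EI / L_e² = π² × 203×10⁹ × 9.761×10^-9 / 12.82² = 119.0 N

P_cr ≈ 0.119 kN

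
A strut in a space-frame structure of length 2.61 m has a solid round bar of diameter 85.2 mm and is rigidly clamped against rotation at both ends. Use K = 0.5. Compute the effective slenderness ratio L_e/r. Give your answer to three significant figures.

λ ≈ 61.3

For a solid circle r = d/4 = 85.2/4 = 21.30 mm
L_e = K·L = 0.5 × 2.61 m = 1.305 m = 1305.0 mm
λ = L_e / r_min = 1305.0 / 21.30 = 61.3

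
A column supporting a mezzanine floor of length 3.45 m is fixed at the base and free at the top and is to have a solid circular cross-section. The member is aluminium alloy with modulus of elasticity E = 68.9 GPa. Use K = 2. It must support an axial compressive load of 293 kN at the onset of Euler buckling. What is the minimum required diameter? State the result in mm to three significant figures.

d ≈ 143 mm

L_e = K·L = 2 × 3.45 = 6.900 m
Required I = P_cr·L_e²/(π²E) = 2.930×10^5 × 6.900² / (π² × 6.89×10^10) = 2.051×10^-5 m⁴
I_req = 2.051×10^7 mm⁴
Solid circle: I = πd⁴/64  ⇒  d = (64I/π)^(1/4) = (64×2.051×10^7/π)^(1/4) = 143 mm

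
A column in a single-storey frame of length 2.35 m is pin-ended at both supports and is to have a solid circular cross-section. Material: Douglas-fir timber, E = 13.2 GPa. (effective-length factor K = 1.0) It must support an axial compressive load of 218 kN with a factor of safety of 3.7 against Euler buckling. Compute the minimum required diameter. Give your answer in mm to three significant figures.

Required P_cr = n·P = 3.7 × 218 = 806.6 kN
L_e = K·L = 1 × 2.35 = 2.350 m
Required I = P_cr·L_e²/(π²E) = 8.066×10^5 × 2.350² / (π² × 1.32×10^10) = 3.419×10^-5 m⁴
I_req = 3.419×10^7 mm⁴
Solid circle: I = πd⁴/64  ⇒  d = (64I/π)^(1/4) = (64×3.419×10^7/π)^(1/4) = 162 mm

d ≈ 162 mm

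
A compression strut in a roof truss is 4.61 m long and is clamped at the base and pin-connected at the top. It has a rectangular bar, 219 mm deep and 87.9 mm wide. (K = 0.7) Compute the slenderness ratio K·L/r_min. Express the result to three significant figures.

For a rectangle r_min = b/√12 = 87.9/√12 = 25.37 mm
L_e = K·L = 0.7 × 4.61 m = 3.227 m = 3227.0 mm
λ = L_e / r_min = 3227.0 / 25.37 = 127

λ ≈ 127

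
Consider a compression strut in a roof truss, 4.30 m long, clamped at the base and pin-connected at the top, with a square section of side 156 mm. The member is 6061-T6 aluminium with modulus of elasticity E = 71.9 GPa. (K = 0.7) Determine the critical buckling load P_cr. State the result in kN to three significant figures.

P_cr ≈ 3870 kN

I = a⁴/12 = 156⁴/12 = 4.935×10^7 mm⁴
I = 4.935×10^7 mm⁴ = 4.935×10^-5 m⁴
Effective length L_e = K·L = 0.7 × 4.30 = 3.010 m
P_cr = π²EI / L_e² = π² × 71.9×10⁹ × 4.935×10^-5 / 3.010² = 3.866×10^6 N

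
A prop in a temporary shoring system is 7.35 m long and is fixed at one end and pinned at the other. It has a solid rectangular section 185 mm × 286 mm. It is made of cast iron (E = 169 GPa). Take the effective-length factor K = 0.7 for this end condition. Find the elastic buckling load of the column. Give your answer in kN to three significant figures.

Buckling occurs about the weak axis: I_min = h·b³/12 with b = 185 mm (the shorter side).
I_min = 286×185³/12 = 1.509×10^8 mm⁴
I = 1.509×10^8 mm⁴ = 1.509×10^-4 m⁴
Effective length L_e = K·L = 0.7 × 7.35 = 5.145 m
P_cr = π²EI / L_e² = π² × 169×10⁹ × 1.509×10^-4 / 5.145² = 9.509×10^6 N

P_cr ≈ 9510 kN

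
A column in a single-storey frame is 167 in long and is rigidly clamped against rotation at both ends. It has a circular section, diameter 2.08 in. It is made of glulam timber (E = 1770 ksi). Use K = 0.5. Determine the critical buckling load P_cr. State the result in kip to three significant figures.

I = πd⁴/64 = π×2.08⁴/64 = 0.9188 in⁴
Effective length L_e = K·L = 0.5 × 167 = 83.50 in
P_cr = π²EI / L_e² = π² × 1770×10³ × 0.9188 / 83.50² = 2.302×10^3 lb

P_cr ≈ 2.30 kip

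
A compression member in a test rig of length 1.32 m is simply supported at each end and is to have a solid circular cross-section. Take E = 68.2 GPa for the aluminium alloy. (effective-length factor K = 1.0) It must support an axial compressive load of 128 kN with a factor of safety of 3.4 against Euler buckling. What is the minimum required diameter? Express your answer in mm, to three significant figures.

Required P_cr = n·P = 3.4 × 128 = 435.2 kN
L_e = K·L = 1 × 1.32 = 1.320 m
Required I = P_cr·L_e²/(π²E) = 4.352×10^5 × 1.320² / (π² × 6.82×10^10) = 1.127×10^-6 m⁴
I_req = 1.127×10^6 mm⁴
Solid circle: I = πd⁴/64  ⇒  d = (64I/π)^(1/4) = (64×1.127×10^6/π)^(1/4) = 69.2 mm

d ≈ 69.2 mm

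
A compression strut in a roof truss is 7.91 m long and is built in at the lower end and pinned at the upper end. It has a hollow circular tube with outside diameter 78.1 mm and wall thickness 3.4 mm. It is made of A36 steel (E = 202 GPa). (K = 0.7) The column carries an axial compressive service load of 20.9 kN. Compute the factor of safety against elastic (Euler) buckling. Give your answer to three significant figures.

Inner diameter d_i = 78.1 − 2×3.4 = 71.30 mm
I = π(d_o⁴ − d_i⁴)/64 = π(78.1⁴ − 71.30⁴)/64 = 5.577×10^5 mm⁴
I = 5.577×10^5 mm⁴ = 5.577×10^-7 m⁴
Effective length L_e = K·L = 0.7 × 7.91 = 5.537 m
P_cr = π²EI / L_e² = π² × 202×10⁹ × 5.577×10^-7 / 5.537² = 3.627×10^4 N
Factor of safety n = P_cr / P = 36.266 / 20.9 = 1.74

n ≈ 1.74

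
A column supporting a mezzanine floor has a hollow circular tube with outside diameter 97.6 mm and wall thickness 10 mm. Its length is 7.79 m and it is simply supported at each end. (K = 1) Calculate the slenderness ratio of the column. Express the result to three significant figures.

λ ≈ 250

Inner diameter d_i = 97.6 − 2×10 = 77.60 mm
I = π(d_o⁴ − d_i⁴)/64 = π(97.6⁴ − 77.60⁴)/64 = 2.674×10^6 mm⁴
A = 2.752×10^3 mm²;  r_min = √(I/A) = √(2.674×10^6/2.752×10^3) = 31.17 mm
L_e = K·L = 1 × 7.79 m = 7.790 m = 7790.0 mm
λ = L_e / r_min = 7790.0 / 31.17 = 250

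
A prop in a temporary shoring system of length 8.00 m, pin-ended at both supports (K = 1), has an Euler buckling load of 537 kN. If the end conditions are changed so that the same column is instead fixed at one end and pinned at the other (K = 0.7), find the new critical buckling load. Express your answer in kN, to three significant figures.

P_cr ∝ 1/K², so P_cr,new = P_cr,old × (K_old/K_new)² = 537 × (1/0.7)²
= 537 × 2.041 = 1100 kN

P_cr ≈ 1100 kN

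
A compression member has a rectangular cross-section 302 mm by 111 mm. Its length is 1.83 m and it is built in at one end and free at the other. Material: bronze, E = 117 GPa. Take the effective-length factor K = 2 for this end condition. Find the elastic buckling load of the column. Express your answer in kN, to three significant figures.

P_cr ≈ 2970 kN

Buckling occurs about the weak axis: I_min = h·b³/12 with b = 111 mm (the shorter side).
I_min = 302×111³/12 = 3.442×10^7 mm⁴
I = 3.442×10^7 mm⁴ = 3.442×10^-5 m⁴
Effective length L_e = K·L = 2 × 1.83 = 3.660 m
P_cr = π²EI / L_e² = π² × 117×10⁹ × 3.442×10^-5 / 3.660² = 2.967×10^6 N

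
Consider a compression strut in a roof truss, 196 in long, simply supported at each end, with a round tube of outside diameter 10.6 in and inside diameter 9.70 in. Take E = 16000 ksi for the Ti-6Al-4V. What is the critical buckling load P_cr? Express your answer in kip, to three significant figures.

d_o = 10.6 in, d_i = 9.70 in
I = π(d_o⁴ − d_i⁴)/64 = π(10.6⁴ − 9.700⁴)/64 = 185.1 in⁴
Effective length L_e = K·L = 1 × 196 = 196.0 in
P_cr = π²EI / L_e² = π² × 16000×10³ × 185.1 / 196.0² = 7.611×10^5 lb

P_cr ≈ 761 kip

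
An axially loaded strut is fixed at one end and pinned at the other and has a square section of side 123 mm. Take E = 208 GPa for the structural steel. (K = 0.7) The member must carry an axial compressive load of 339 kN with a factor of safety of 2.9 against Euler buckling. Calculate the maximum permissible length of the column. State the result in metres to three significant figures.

I = a⁴/12 = 123⁴/12 = 1.907×10^7 mm⁴
I = 1.907×10^-5 m⁴
Required critical load P_cr = n·P = 2.9 × 339 = 983.1 kN = 9.831×10^5 N
From P_cr = π²EI/(K·L)²:  L = (1/K)·√(π²EI/P_cr) = (1/0.7)·√(π²×2.08×10^11×1.907×10^-5/9.831×10^5)
L = 9.02 m

L_max ≈ 9.02 m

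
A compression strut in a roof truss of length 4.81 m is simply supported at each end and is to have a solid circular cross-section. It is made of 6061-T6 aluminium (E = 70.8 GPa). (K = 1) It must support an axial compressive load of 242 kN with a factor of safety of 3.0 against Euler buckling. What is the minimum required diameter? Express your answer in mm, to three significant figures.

d ≈ 149 mm

Required P_cr = n·P = 3.0 × 242 = 726.0 kN
L_e = K·L = 1 × 4.81 = 4.810 m
Required I = P_cr·L_e²/(π²E) = 7.260×10^5 × 4.810² / (π² × 7.08×10^10) = 2.404×10^-5 m⁴
I_req = 2.404×10^7 mm⁴
Solid circle: I = πd⁴/64  ⇒  d = (64I/π)^(1/4) = (64×2.404×10^7/π)^(1/4) = 149 mm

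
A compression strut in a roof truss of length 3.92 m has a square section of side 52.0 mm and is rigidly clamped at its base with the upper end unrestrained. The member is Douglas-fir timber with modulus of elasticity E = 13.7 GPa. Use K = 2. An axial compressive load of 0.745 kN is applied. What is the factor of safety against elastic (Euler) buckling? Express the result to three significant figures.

I = a⁴/12 = 52.0⁴/12 = 6.093×10^5 mm⁴
I = 6.093×10^5 mm⁴ = 6.093×10^-7 m⁴
Effective length L_e = K·L = 2 × 3.92 = 7.840 m
P_cr = π²EI / L_e² = π² × 13.7×10⁹ × 6.093×10^-7 / 7.840² = 1.340×10^3 N
Factor of safety n = P_cr / P = 1.3404 / 0.745 = 1.80

n ≈ 1.80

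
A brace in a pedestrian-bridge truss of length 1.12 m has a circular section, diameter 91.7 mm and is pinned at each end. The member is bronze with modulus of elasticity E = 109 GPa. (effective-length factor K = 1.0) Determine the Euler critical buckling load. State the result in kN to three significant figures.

I = πd⁴/64 = π×91.7⁴/64 = 3.471×10^6 mm⁴
I = 3.471×10^6 mm⁴ = 3.471×10^-6 m⁴
Effective length L_e = K·L = 1 × 1.12 = 1.120 m
P_cr = π²EI / L_e² = π² × 109×10⁹ × 3.471×10^-6 / 1.120² = 2.977×10^6 N

P_cr ≈ 2980 kN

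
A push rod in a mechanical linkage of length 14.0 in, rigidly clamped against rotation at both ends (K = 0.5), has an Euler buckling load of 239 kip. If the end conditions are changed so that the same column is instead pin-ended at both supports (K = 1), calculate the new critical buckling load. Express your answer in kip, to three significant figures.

P_cr ∝ 1/K², so P_cr,new = P_cr,old × (K_old/K_new)² = 239 × (0.5/1)²
= 239 × 0.2500 = 59.8 kip

P_cr ≈ 59.8 kip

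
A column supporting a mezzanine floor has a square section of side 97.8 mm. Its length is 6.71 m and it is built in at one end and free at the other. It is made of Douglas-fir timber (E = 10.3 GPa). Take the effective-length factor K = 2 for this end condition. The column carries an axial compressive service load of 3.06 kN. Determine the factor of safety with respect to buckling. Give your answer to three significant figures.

n ≈ 1.41

I = a⁴/12 = 97.8⁴/12 = 7.624×10^6 mm⁴
I = 7.624×10^6 mm⁴ = 7.624×10^-6 m⁴
Effective length L_e = K·L = 2 × 6.71 = 13.42 m
P_cr = π²EI / L_e² = π² × 10.3×10⁹ × 7.624×10^-6 / 13.42² = 4.303×10^3 N
Factor of safety n = P_cr / P = 4.3033 / 3.06 = 1.41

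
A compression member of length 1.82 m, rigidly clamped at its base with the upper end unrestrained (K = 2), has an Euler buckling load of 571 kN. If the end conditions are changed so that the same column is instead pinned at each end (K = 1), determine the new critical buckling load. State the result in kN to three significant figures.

P_cr ∝ 1/K², so P_cr,new = P_cr,old × (K_old/K_new)² = 571 × (2/1)²
= 571 × 4.000 = 2280 kN

P_cr ≈ 2280 kN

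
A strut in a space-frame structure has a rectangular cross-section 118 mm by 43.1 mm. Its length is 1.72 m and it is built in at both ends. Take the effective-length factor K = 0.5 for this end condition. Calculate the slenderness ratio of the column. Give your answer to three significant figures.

For a rectangle r_min = b/√12 = 43.1/√12 = 12.44 mm
L_e = K·L = 0.5 × 1.72 m = 0.8600 m = 860.00 mm
λ = L_e / r_min = 860.00 / 12.44 = 69.1

λ ≈ 69.1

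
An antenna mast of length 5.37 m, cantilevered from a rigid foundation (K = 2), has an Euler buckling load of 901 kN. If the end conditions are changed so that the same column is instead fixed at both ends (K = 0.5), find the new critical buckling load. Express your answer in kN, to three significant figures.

P_cr ∝ 1/K², so P_cr,new = P_cr,old × (K_old/K_new)² = 901 × (2/0.5)²
= 901 × 16.00 = 14400 kN

P_cr ≈ 14400 kN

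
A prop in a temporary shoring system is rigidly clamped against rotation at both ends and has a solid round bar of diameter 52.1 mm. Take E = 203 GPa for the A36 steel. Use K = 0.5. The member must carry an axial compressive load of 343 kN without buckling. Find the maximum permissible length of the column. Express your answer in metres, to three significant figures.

L_max ≈ 2.91 m

I = πd⁴/64 = π×52.1⁴/64 = 3.617×10^5 mm⁴
I = 3.617×10^-7 m⁴
At the buckling limit P_cr = P = 3.430×10^5 N
From P_cr = π²EI/(K·L)²:  L = (1/K)·√(π²EI/P_cr) = (1/0.5)·√(π²×2.03×10^11×3.617×10^-7/3.430×10^5)
L = 2.91 m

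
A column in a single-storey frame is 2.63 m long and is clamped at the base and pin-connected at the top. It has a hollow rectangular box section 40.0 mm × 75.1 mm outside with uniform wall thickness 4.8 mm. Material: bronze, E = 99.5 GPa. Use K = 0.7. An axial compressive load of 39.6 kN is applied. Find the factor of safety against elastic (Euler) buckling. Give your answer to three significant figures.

n ≈ 1.81

Inner dimensions: h_i = 75.1 − 2×4.8 = 65.50 mm, b_i = 40.0 − 2×4.8 = 30.40 mm
Weak-axis I_min = (h_o·b_o³ − h_i·b_i³)/12 with b_o = 40.0, b_i = 30.40 mm (shorter outer/inner sides).
I_min = (75.1×40.0³ − 65.50×30.40³)/12 = 2.472×10^5 mm⁴
I = 2.472×10^5 mm⁴ = 2.472×10^-7 m⁴
Effective length L_e = K·L = 0.7 × 2.63 = 1.841 m
P_cr = π²EI / L_e² = π² × 99.5×10⁹ × 2.472×10^-7 / 1.841² = 7.162×10^4 N
Factor of safety n = P_cr / P = 71.620 / 39.6 = 1.81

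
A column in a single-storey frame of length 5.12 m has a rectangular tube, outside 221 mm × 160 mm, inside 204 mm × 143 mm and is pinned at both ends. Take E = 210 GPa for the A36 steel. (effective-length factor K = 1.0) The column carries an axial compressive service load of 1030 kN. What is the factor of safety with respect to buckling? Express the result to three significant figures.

Weak-axis I_min = (h_o·b_o³ − h_i·b_i³)/12 with b_o = 160, b_i = 143.0 mm (shorter outer/inner sides).
I_min = (221×160³ − 204.0×143.0³)/12 = 2.572×10^7 mm⁴
I = 2.572×10^7 mm⁴ = 2.572×10^-5 m⁴
Effective length L_e = K·L = 1 × 5.12 = 5.120 m
P_cr = π²EI / L_e² = π² × 210×10⁹ × 2.572×10^-5 / 5.120² = 2.034×10^6 N
Factor of safety n = P_cr / P = 2033.8 / 1030 = 1.97

n ≈ 1.97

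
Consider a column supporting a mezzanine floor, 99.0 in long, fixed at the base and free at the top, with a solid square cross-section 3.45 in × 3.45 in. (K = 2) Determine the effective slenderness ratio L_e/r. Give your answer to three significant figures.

For a square r = a/√12 = 3.45/√12 = 0.9959 in
L_e = K·L = 2 × 99.0 = 198.0 in
λ = L_e / r_min = 198.00 / 0.9959 = 199

λ ≈ 199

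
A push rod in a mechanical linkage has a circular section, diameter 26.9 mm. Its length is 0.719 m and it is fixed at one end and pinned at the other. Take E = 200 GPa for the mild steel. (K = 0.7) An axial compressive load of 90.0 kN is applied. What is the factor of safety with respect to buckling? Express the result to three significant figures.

n ≈ 2.23

I = πd⁴/64 = π×26.9⁴/64 = 2.570×10^4 mm⁴
I = 2.570×10^4 mm⁴ = 2.570×10^-8 m⁴
Effective length L_e = K·L = 0.7 × 0.719 = 0.5033 m
P_cr = π²EI / L_e² = π² × 200×10⁹ × 2.570×10^-8 / 0.5033² = 2.003×10^5 N
Factor of safety n = P_cr / P = 200.29 / 90.0 = 2.23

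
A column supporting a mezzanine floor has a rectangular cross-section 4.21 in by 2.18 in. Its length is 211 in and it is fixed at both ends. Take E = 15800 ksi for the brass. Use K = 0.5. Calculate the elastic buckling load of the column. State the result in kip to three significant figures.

Buckling occurs about the weak axis: I_min = h·b³/12 with b = 2.18 in (the shorter side).
I_min = 4.21×2.18³/12 = 3.635 in⁴
Effective length L_e = K·L = 0.5 × 211 = 105.5 in
P_cr = π²EI / L_e² = π² × 15800×10³ × 3.635 / 105.5² = 5.092×10^4 lb

P_cr ≈ 50.9 kip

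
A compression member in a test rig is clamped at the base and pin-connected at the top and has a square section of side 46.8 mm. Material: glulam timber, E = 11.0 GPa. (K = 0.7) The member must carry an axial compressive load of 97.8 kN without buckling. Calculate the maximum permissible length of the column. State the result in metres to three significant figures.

I = a⁴/12 = 46.8⁴/12 = 3.998×10^5 mm⁴
I = 3.998×10^-7 m⁴
At the buckling limit P_cr = P = 9.780×10^4 N
From P_cr = π²EI/(K·L)²:  L = (1/K)·√(π²EI/P_cr) = (1/0.7)·√(π²×1.10×10^10×3.998×10^-7/9.780×10^4)
L = 0.952 m

L_max ≈ 0.952 m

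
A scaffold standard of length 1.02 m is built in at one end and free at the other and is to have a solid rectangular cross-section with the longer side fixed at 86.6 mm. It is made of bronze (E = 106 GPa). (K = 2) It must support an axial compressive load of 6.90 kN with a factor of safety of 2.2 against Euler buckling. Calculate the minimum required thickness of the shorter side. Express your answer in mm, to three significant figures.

Required P_cr = n·P = 2.2 × 6.90 = 15.18 kN
L_e = K·L = 2 × 1.02 = 2.040 m
Required I = P_cr·L_e²/(π²E) = 1.518×10^4 × 2.040² / (π² × 1.06×10^11) = 6.038×10^-8 m⁴
I_req = 6.038×10^4 mm⁴
Rectangle, weak axis: I_min = h·b³/12 with h = 86.6 mm fixed  ⇒  b = (12I/h)^(1/3) = 20.3 mm

b ≈ 20.3 mm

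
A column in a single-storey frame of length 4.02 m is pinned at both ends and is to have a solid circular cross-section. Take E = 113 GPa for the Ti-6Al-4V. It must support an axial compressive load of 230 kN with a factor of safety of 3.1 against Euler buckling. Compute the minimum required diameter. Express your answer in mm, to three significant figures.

d ≈ 120 mm

Required P_cr = n·P = 3.1 × 230 = 713.0 kN
L_e = K·L = 1 × 4.02 = 4.020 m
Required I = P_cr·L_e²/(π²E) = 7.130×10^5 × 4.020² / (π² × 1.13×10^11) = 1.033×10^-5 m⁴
I_req = 1.033×10^7 mm⁴
Solid circle: I = πd⁴/64  ⇒  d = (64I/π)^(1/4) = (64×1.033×10^7/π)^(1/4) = 120 mm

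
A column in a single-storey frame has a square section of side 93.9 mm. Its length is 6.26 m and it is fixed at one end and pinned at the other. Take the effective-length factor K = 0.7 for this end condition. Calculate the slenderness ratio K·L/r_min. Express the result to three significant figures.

λ ≈ 162

For a square r = a/√12 = 93.9/√12 = 27.11 mm
L_e = K·L = 0.7 × 6.26 m = 4.382 m = 4382.0 mm
λ = L_e / r_min = 4382.0 / 27.11 = 162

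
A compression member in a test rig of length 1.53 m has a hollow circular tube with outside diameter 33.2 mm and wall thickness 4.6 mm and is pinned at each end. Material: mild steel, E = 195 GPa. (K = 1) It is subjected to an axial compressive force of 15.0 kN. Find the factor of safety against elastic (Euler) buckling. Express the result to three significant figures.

n ≈ 2.38

Inner diameter d_i = 33.2 − 2×4.6 = 24.00 mm
I = π(d_o⁴ − d_i⁴)/64 = π(33.2⁴ − 24.00⁴)/64 = 4.335×10^4 mm⁴
I = 4.335×10^4 mm⁴ = 4.335×10^-8 m⁴
Effective length L_e = K·L = 1 × 1.53 = 1.530 m
P_cr = π²EI / L_e² = π² × 195×10⁹ × 4.335×10^-8 / 1.530² = 3.564×10^4 N
Factor of safety n = P_cr / P = 35.642 / 15.0 = 2.38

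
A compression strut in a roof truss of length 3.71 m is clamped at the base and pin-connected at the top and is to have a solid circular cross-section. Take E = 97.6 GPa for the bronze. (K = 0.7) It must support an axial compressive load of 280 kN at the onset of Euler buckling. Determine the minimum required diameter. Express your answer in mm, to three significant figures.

L_e = K·L = 0.7 × 3.71 = 2.597 m
Required I = P_cr·L_e²/(π²E) = 2.800×10^5 × 2.597² / (π² × 9.76×10^10) = 1.960×10^-6 m⁴
I_req = 1.960×10^6 mm⁴
Solid circle: I = πd⁴/64  ⇒  d = (64I/π)^(1/4) = (64×1.960×10^6/π)^(1/4) = 79.5 mm

d ≈ 79.5 mm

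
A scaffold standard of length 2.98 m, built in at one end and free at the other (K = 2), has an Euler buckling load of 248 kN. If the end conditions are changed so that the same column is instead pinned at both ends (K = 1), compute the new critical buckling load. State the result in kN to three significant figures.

P_cr ∝ 1/K², so P_cr,new = P_cr,old × (K_old/K_new)² = 248 × (2/1)²
= 248 × 4.000 = 992 kN

P_cr ≈ 992 kN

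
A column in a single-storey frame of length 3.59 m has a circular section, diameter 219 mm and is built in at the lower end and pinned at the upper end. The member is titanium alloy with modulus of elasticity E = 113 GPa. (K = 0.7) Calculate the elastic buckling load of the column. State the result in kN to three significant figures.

P_cr ≈ 19900 kN

I = πd⁴/64 = π×219⁴/64 = 1.129×10^8 mm⁴
I = 1.129×10^8 mm⁴ = 1.129×10^-4 m⁴
Effective length L_e = K·L = 0.7 × 3.59 = 2.513 m
P_cr = π²EI / L_e² = π² × 113×10⁹ × 1.129×10^-4 / 2.513² = 1.994×10^7 N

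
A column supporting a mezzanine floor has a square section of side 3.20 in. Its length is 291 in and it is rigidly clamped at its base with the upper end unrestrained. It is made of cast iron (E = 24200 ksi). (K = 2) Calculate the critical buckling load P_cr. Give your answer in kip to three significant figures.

P_cr ≈ 6.16 kip

I = a⁴/12 = 3.20⁴/12 = 8.738 in⁴
Effective length L_e = K·L = 2 × 291 = 582.0 in
P_cr = π²EI / L_e² = π² × 24200×10³ × 8.738 / 582.0² = 6.162×10^3 lb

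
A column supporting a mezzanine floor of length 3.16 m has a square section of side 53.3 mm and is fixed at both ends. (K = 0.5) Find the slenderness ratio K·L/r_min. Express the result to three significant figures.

λ ≈ 103

I = a⁴/12 = 53.3⁴/12 = 6.726×10^5 mm⁴
A = 2.841×10^3 mm²;  r_min = √(I/A) = √(6.726×10^5/2.841×10^3) = 15.39 mm
L_e = K·L = 0.5 × 3.16 m = 1.580 m = 1580.0 mm
λ = L_e / r_min = 1580.0 / 15.39 = 103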